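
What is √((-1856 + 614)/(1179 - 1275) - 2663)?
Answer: I*√42401/4 ≈ 51.479*I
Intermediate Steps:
√((-1856 + 614)/(1179 - 1275) - 2663) = √(-1242/(-96) - 2663) = √(-1242*(-1/96) - 2663) = √(207/16 - 2663) = √(-42401/16) = I*√42401/4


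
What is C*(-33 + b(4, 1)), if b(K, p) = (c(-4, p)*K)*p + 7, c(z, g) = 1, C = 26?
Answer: -572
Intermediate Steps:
b(K, p) = 7 + K*p (b(K, p) = (1*K)*p + 7 = K*p + 7 = 7 + K*p)
C*(-33 + b(4, 1)) = 26*(-33 + (7 + 4*1)) = 26*(-33 + (7 + 4)) = 26*(-33 + 11) = 26*(-22) = -572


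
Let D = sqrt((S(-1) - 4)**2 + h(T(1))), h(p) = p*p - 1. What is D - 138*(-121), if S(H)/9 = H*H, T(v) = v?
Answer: 16703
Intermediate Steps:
S(H) = 9*H**2 (S(H) = 9*(H*H) = 9*H**2)
h(p) = -1 + p**2 (h(p) = p**2 - 1 = -1 + p**2)
D = 5 (D = sqrt((9*(-1)**2 - 4)**2 + (-1 + 1**2)) = sqrt((9*1 - 4)**2 + (-1 + 1)) = sqrt((9 - 4)**2 + 0) = sqrt(5**2 + 0) = sqrt(25 + 0) = sqrt(25) = 5)
D - 138*(-121) = 5 - 138*(-121) = 5 + 16698 = 16703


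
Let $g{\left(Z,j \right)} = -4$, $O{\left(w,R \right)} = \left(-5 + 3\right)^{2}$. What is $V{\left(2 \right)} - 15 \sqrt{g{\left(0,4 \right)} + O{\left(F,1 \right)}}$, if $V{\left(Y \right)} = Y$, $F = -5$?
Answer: $2$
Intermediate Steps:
$O{\left(w,R \right)} = 4$ ($O{\left(w,R \right)} = \left(-2\right)^{2} = 4$)
$V{\left(2 \right)} - 15 \sqrt{g{\left(0,4 \right)} + O{\left(F,1 \right)}} = 2 - 15 \sqrt{-4 + 4} = 2 - 15 \sqrt{0} = 2 - 0 = 2 + 0 = 2$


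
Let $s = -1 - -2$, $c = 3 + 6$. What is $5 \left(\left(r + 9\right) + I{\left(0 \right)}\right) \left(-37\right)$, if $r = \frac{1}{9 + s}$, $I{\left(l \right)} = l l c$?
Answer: $- \frac{3367}{2} \approx -1683.5$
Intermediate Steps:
$c = 9$
$s = 1$ ($s = -1 + 2 = 1$)
$I{\left(l \right)} = 9 l^{2}$ ($I{\left(l \right)} = l l 9 = l^{2} \cdot 9 = 9 l^{2}$)
$r = \frac{1}{10}$ ($r = \frac{1}{9 + 1} = \frac{1}{10} \approx 0.1$)
$5 \left(\left(r + 9\right) + I{\left(0 \right)}\right) \left(-37\right) = 5 \left(\left(\frac{1}{10} + 9\right) + 9 \cdot 0^{2}\right) \left(-37\right) = 5 \left(\frac{91}{10} + 9 \cdot 0\right) \left(-37\right) = 5 \left(\frac{91}{10} + 0\right) \left(-37\right) = 5 \cdot \frac{91}{10} \left(-37\right) = \frac{91}{2} \left(-37\right) = - \frac{3367}{2}$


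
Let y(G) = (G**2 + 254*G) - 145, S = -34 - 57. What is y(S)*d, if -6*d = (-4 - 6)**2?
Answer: 748900/3 ≈ 2.4963e+5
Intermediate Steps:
S = -91
y(G) = -145 + G**2 + 254*G
d = -50/3 (d = -(-4 - 6)**2/6 = -1/6*(-10)**2 = -1/6*100 = -50/3 ≈ -16.667)
y(S)*d = (-145 + (-91)**2 + 254*(-91))*(-50/3) = (-145 + 8281 - 23114)*(-50/3) = -14978*(-50/3) = 748900/3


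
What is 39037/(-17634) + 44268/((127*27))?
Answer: 71862671/6718554 ≈ 10.696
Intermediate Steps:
39037/(-17634) + 44268/((127*27)) = 39037*(-1/17634) + 44268/3429 = -39037/17634 + 44268*(1/3429) = -39037/17634 + 14756/1143 = 71862671/6718554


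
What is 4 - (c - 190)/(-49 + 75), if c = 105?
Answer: 189/26 ≈ 7.2692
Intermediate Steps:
4 - (c - 190)/(-49 + 75) = 4 - (105 - 190)/(-49 + 75) = 4 - (-85)/26 = 4 - 1*(-85/26) = 4 + 85/26 = 189/26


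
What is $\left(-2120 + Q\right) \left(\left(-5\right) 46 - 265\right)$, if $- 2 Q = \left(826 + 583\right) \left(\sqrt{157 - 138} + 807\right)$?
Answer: $\frac{564944985}{2} + \frac{697455 \sqrt{19}}{2} \approx 2.8399 \cdot 10^{8}$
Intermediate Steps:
$Q = - \frac{1137063}{2} - \frac{1409 \sqrt{19}}{2}$ ($Q = - \frac{\left(826 + 583\right) \left(\sqrt{157 - 138} + 807\right)}{2} = - \frac{1409 \left(\sqrt{19} + 807\right)}{2} = - \frac{1409 \left(807 + \sqrt{19}\right)}{2} = - \frac{1137063 + 1409 \sqrt{19}}{2} = - \frac{1137063}{2} - \frac{1409 \sqrt{19}}{2} \approx -5.716 \cdot 10^{5}$)
$\left(-2120 + Q\right) \left(\left(-5\right) 46 - 265\right) = \left(-2120 - \left(\frac{1137063}{2} + \frac{1409 \sqrt{19}}{2}\right)\right) \left(\left(-5\right) 46 - 265\right) = \left(- \frac{1141303}{2} - \frac{1409 \sqrt{19}}{2}\right) \left(-230 - 265\right) = \left(- \frac{1141303}{2} - \frac{1409 \sqrt{19}}{2}\right) \left(-495\right) = \frac{564944985}{2} + \frac{697455 \sqrt{19}}{2}$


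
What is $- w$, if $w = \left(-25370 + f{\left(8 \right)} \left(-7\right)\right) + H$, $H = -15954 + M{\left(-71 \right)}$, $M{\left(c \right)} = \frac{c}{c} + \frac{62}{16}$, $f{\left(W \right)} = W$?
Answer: $\frac{331001}{8} \approx 41375.0$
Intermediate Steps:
$M{\left(c \right)} = \frac{39}{8}$ ($M{\left(c \right)} = 1 + 62 \cdot \frac{1}{16} = 1 + \frac{31}{8} = \frac{39}{8}$)
$H = - \frac{127593}{8}$ ($H = -15954 + \frac{39}{8} = - \frac{127593}{8} \approx -15949.0$)
$w = - \frac{331001}{8}$ ($w = \left(-25370 + 8 \left(-7\right)\right) - \frac{127593}{8} = \left(-25370 - 56\right) - \frac{127593}{8} = -25426 - \frac{127593}{8} = - \frac{331001}{8} \approx -41375.0$)
$- w = \left(-1\right) \left(- \frac{331001}{8}\right) = \frac{331001}{8}$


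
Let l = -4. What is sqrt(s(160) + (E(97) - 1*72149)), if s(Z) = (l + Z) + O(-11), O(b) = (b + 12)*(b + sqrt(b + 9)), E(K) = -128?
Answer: sqrt(-72132 + I*sqrt(2)) ≈ 0.003 + 268.57*I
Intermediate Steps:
O(b) = (12 + b)*(b + sqrt(9 + b))
s(Z) = -15 + Z + I*sqrt(2) (s(Z) = (-4 + Z) + ((-11)**2 + 12*(-11) + 12*sqrt(9 - 11) - 11*sqrt(9 - 11)) = (-4 + Z) + (121 - 132 + 12*sqrt(-2) - 11*I*sqrt(2)) = (-4 + Z) + (121 - 132 + 12*(I*sqrt(2)) - 11*I*sqrt(2)) = (-4 + Z) + (121 - 132 + 12*I*sqrt(2) - 11*I*sqrt(2)) = (-4 + Z) + (-11 + I*sqrt(2)) = -15 + Z + I*sqrt(2))
sqrt(s(160) + (E(97) - 1*72149)) = sqrt((-15 + 160 + I*sqrt(2)) + (-128 - 1*72149)) = sqrt((145 + I*sqrt(2)) + (-128 - 72149)) = sqrt((145 + I*sqrt(2)) - 72277) = sqrt(-72132 + I*sqrt(2))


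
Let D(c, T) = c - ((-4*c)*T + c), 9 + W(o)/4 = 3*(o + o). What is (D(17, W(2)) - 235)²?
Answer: 337561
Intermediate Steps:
W(o) = -36 + 24*o (W(o) = -36 + 4*(3*(o + o)) = -36 + 4*(3*(2*o)) = -36 + 4*(6*o) = -36 + 24*o)
D(c, T) = 4*T*c (D(c, T) = c - (-4*T*c + c) = c - (c - 4*T*c) = c + (-c + 4*T*c) = 4*T*c)
(D(17, W(2)) - 235)² = (4*(-36 + 24*2)*17 - 235)² = (4*(-36 + 48)*17 - 235)² = (4*12*17 - 235)² = (816 - 235)² = 581² = 337561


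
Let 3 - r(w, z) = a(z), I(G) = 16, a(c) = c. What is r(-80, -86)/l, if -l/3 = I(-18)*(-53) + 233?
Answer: 89/1845 ≈ 0.048238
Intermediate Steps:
r(w, z) = 3 - z
l = 1845 (l = -3*(16*(-53) + 233) = -3*(-848 + 233) = -3*(-615) = 1845)
r(-80, -86)/l = (3 - 1*(-86))/1845 = (3 + 86)*(1/1845) = 89*(1/1845) = 89/1845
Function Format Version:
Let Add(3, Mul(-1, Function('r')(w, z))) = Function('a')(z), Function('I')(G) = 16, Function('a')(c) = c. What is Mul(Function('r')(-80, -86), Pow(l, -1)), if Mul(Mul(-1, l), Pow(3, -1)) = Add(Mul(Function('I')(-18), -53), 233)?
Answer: Rational(89, 1845) ≈ 0.048238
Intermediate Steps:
Function('r')(w, z) = Add(3, Mul(-1, z))
l = 1845 (l = Mul(-3, Add(Mul(16, -53), 233)) = Mul(-3, Add(-848, 233)) = Mul(-3, -615) = 1845)
Mul(Function('r')(-80, -86), Pow(l, -1)) = Mul(Add(3, Mul(-1, -86)), Pow(1845, -1)) = Mul(Add(3, 86), Rational(1, 1845)) = Mul(89, Rational(1, 1845)) = Rational(89, 1845)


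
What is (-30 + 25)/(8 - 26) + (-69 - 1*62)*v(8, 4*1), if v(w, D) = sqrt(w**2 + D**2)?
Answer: 5/18 - 524*sqrt(5) ≈ -1171.4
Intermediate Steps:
v(w, D) = sqrt(D**2 + w**2)
(-30 + 25)/(8 - 26) + (-69 - 1*62)*v(8, 4*1) = (-30 + 25)/(8 - 26) + (-69 - 1*62)*sqrt((4*1)**2 + 8**2) = -5/(-18) + (-69 - 62)*sqrt(4**2 + 64) = -5*(-1/18) - 131*sqrt(16 + 64) = 5/18 - 524*sqrt(5)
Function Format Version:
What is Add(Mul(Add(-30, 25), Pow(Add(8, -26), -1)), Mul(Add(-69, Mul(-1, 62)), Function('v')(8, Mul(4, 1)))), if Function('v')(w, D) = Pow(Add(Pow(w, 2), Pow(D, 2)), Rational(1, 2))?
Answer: Add(Rational(5, 18), Mul(-524, Pow(5, Rational(1, 2)))) ≈ -1171.4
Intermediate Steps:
Function('v')(w, D) = Pow(Add(Pow(D, 2), Pow(w, 2)), Rational(1, 2))
Add(Mul(Add(-30, 25), Pow(Add(8, -26), -1)), Mul(Add(-69, Mul(-1, 62)), Function('v')(8, Mul(4, 1)))) = Add(Mul(Add(-30, 25), Pow(Add(8, -26), -1)), Mul(Add(-69, Mul(-1, 62)), Pow(Add(Pow(Mul(4, 1), 2), Pow(8, 2)), Rational(1, 2)))) = Add(Mul(-5, Pow(-18, -1)), Mul(Add(-69, -62), Pow(Add(Pow(4, 2), 64), Rational(1, 2)))) = Add(Mul(-5, Rational(-1, 18)), Mul(-131, Pow(Add(16, 64), Rational(1, 2)))) = Add(Rational(5, 18), Mul(-131, Pow(80, Rational(1, 2)))) = Add(Rational(5, 18), Mul(-131, Mul(4, Pow(5, Rational(1, 2))))) = Add(Rational(5, 18), Mul(-524, Pow(5, Rational(1, 2))))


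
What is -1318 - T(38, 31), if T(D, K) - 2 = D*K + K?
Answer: -2529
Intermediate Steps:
T(D, K) = 2 + K + D*K (T(D, K) = 2 + (D*K + K) = 2 + (K + D*K) = 2 + K + D*K)
-1318 - T(38, 31) = -1318 - (2 + 31 + 38*31) = -1318 - (2 + 31 + 1178) = -1318 - 1*1211 = -1318 - 1211 = -2529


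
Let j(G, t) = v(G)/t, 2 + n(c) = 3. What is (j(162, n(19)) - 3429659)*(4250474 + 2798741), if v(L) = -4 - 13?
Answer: -24176523504340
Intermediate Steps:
n(c) = 1 (n(c) = -2 + 3 = 1)
v(L) = -17
j(G, t) = -17/t
(j(162, n(19)) - 3429659)*(4250474 + 2798741) = (-17/1 - 3429659)*(4250474 + 2798741) = (-17*1 - 3429659)*7049215 = (-17 - 3429659)*7049215 = -3429676*7049215 = -24176523504340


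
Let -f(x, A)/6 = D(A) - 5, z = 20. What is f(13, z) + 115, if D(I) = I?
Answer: 25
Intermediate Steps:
f(x, A) = 30 - 6*A (f(x, A) = -6*(A - 5) = -6*(-5 + A) = 30 - 6*A)
f(13, z) + 115 = (30 - 6*20) + 115 = (30 - 120) + 115 = -90 + 115 = 25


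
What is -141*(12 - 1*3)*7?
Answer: -8883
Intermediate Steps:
-141*(12 - 1*3)*7 = -141*(12 - 3)*7 = -1269*7 = -141*63 = -8883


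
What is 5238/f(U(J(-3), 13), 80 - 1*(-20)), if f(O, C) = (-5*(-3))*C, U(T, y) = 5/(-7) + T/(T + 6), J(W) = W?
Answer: 873/250 ≈ 3.4920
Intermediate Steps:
U(T, y) = -5/7 + T/(6 + T) (U(T, y) = 5*(-⅐) + T/(6 + T) = -5/7 + T/(6 + T))
f(O, C) = 15*C
5238/f(U(J(-3), 13), 80 - 1*(-20)) = 5238/((15*(80 - 1*(-20)))) = 5238/((15*(80 + 20))) = 5238/((15*100)) = 5238/1500 = 5238*(1/1500) = 873/250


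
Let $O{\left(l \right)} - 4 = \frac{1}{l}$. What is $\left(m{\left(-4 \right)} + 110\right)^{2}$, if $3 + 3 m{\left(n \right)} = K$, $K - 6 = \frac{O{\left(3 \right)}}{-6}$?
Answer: $\frac{35772361}{2916} \approx 12268.0$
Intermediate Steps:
$O{\left(l \right)} = 4 + \frac{1}{l}$
$K = \frac{95}{18}$ ($K = 6 + \frac{4 + \frac{1}{3}}{-6} = 6 + \left(4 + \frac{1}{3}\right) \left(- \frac{1}{6}\right) = 6 + \frac{13}{3} \left(- \frac{1}{6}\right) = 6 - \frac{13}{18} = \frac{95}{18} \approx 5.2778$)
$m{\left(n \right)} = \frac{41}{54}$ ($m{\left(n \right)} = -1 + \frac{1}{3} \cdot \frac{95}{18} = -1 + \frac{95}{54} = \frac{41}{54}$)
$\left(m{\left(-4 \right)} + 110\right)^{2} = \left(\frac{41}{54} + 110\right)^{2} = \left(\frac{5981}{54}\right)^{2} = \frac{35772361}{2916}$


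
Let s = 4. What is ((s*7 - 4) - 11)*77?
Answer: 1001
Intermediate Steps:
((s*7 - 4) - 11)*77 = ((4*7 - 4) - 11)*77 = ((28 - 4) - 11)*77 = (24 - 11)*77 = 13*77 = 1001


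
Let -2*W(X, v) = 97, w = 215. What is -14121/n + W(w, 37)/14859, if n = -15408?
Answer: 23230739/25438608 ≈ 0.91321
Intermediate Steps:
W(X, v) = -97/2 (W(X, v) = -½*97 = -97/2)
-14121/n + W(w, 37)/14859 = -14121/(-15408) - 97/2/14859 = -14121*(-1/15408) - 97/2*1/14859 = 1569/1712 - 97/29718 = 23230739/25438608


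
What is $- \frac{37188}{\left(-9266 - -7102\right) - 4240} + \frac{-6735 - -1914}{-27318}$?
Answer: $\frac{87231289}{14578706} \approx 5.9835$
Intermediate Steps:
$- \frac{37188}{\left(-9266 - -7102\right) - 4240} + \frac{-6735 - -1914}{-27318} = - \frac{37188}{\left(-9266 + 7102\right) - 4240} + \left(-6735 + 1914\right) \left(- \frac{1}{27318}\right) = - \frac{37188}{-2164 - 4240} - - \frac{1607}{9106} = - \frac{37188}{-6404} + \frac{1607}{9106} = \left(-37188\right) \left(- \frac{1}{6404}\right) + \frac{1607}{9106} = \frac{9297}{1601} + \frac{1607}{9106} = \frac{87231289}{14578706}$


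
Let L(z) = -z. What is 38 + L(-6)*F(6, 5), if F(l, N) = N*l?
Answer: 218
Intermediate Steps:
38 + L(-6)*F(6, 5) = 38 + (-1*(-6))*(5*6) = 38 + 6*30 = 38 + 180 = 218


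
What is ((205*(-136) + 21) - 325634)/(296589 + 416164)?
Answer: -353493/712753 ≈ -0.49595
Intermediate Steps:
((205*(-136) + 21) - 325634)/(296589 + 416164) = ((-27880 + 21) - 325634)/712753 = (-27859 - 325634)*(1/712753) = -353493*1/712753 = -353493/712753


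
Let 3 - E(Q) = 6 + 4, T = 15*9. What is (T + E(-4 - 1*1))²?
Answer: 16384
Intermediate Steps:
T = 135
E(Q) = -7 (E(Q) = 3 - (6 + 4) = 3 - 1*10 = 3 - 10 = -7)
(T + E(-4 - 1*1))² = (135 - 7)² = 128² = 16384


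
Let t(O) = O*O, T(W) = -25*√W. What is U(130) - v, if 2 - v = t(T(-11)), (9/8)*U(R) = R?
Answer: -60853/9 ≈ -6761.4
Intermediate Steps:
U(R) = 8*R/9
t(O) = O²
v = 6877 (v = 2 - (-25*I*√11)² = 2 - 1*(-6875) = 2 + 6875 = 6877)
U(130) - v = (8/9)*130 - 1*6877 = 1040/9 - 6877 = -60853/9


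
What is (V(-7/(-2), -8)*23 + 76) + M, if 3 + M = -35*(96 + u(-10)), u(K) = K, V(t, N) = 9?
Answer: -2730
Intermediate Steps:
M = -3013 (M = -3 - 35*(96 - 10) = -3 - 35*86 = -3 - 3010 = -3013)
(V(-7/(-2), -8)*23 + 76) + M = (9*23 + 76) - 3013 = (207 + 76) - 3013 = 283 - 3013 = -2730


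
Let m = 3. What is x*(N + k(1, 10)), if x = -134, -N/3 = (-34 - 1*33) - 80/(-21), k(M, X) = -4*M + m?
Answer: -176880/7 ≈ -25269.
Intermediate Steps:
k(M, X) = 3 - 4*M (k(M, X) = -4*M + 3 = 3 - 4*M)
N = 1327/7 (N = -3*((-34 - 1*33) - 80/(-21)) = -3*((-34 - 33) - 80*(-1)/21) = -3*(-67 - 1*(-80/21)) = -3*(-67 + 80/21) = -3*(-1327/21) = 1327/7 ≈ 189.57)
x*(N + k(1, 10)) = -134*(1327/7 + (3 - 4*1)) = -134*(1327/7 + (3 - 4)) = -134*(1327/7 - 1) = -134*1320/7 = -176880/7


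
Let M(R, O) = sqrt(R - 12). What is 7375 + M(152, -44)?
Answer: 7375 + 2*sqrt(35) ≈ 7386.8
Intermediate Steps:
M(R, O) = sqrt(-12 + R)
7375 + M(152, -44) = 7375 + sqrt(-12 + 152) = 7375 + sqrt(140) = 7375 + 2*sqrt(35)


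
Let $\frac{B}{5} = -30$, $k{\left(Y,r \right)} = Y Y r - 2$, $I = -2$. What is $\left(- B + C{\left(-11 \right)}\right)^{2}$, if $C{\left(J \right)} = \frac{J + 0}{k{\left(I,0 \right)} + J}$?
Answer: $\frac{3845521}{169} \approx 22755.0$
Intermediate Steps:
$k{\left(Y,r \right)} = -2 + r Y^{2}$ ($k{\left(Y,r \right)} = Y^{2} r - 2 = r Y^{2} - 2 = -2 + r Y^{2}$)
$B = -150$ ($B = 5 \left(-30\right) = -150$)
$C{\left(J \right)} = \frac{J}{-2 + J}$ ($C{\left(J \right)} = \frac{J + 0}{\left(-2 + 0 \left(-2\right)^{2}\right) + J} = \frac{J}{\left(-2 + 0 \cdot 4\right) + J} = \frac{J}{\left(-2 + 0\right) + J} = \frac{J}{-2 + J}$)
$\left(- B + C{\left(-11 \right)}\right)^{2} = \left(\left(-1\right) \left(-150\right) - \frac{11}{-2 - 11}\right)^{2} = \left(150 - \frac{11}{-13}\right)^{2} = \left(150 - - \frac{11}{13}\right)^{2} = \left(150 + \frac{11}{13}\right)^{2} = \left(\frac{1961}{13}\right)^{2} = \frac{3845521}{169}$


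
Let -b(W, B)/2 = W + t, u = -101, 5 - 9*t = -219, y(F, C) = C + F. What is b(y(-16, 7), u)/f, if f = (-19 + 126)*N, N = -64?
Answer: 143/30816 ≈ 0.0046404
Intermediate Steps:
t = 224/9 (t = 5/9 - 1/9*(-219) = 5/9 + 73/3 = 224/9 ≈ 24.889)
f = -6848 (f = (-19 + 126)*(-64) = 107*(-64) = -6848)
b(W, B) = -448/9 - 2*W (b(W, B) = -2*(W + 224/9) = -2*(224/9 + W) = -448/9 - 2*W)
b(y(-16, 7), u)/f = (-448/9 - 2*(7 - 16))/(-6848) = (-448/9 - 2*(-9))*(-1/6848) = (-448/9 + 18)*(-1/6848) = -286/9*(-1/6848) = 143/30816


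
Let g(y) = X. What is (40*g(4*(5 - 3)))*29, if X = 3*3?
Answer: 10440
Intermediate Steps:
X = 9
g(y) = 9
(40*g(4*(5 - 3)))*29 = (40*9)*29 = 360*29 = 10440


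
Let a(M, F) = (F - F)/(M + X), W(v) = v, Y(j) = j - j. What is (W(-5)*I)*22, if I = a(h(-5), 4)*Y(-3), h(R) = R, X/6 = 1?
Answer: 0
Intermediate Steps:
X = 6 (X = 6*1 = 6)
Y(j) = 0
a(M, F) = 0 (a(M, F) = (F - F)/(M + 6) = 0/(6 + M) = 0)
I = 0 (I = 0*0 = 0)
(W(-5)*I)*22 = -5*0*22 = 0*22 = 0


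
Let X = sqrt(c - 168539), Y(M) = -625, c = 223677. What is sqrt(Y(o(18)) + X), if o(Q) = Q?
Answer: sqrt(-625 + sqrt(55138)) ≈ 19.753*I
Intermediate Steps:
X = sqrt(55138) (X = sqrt(223677 - 168539) = sqrt(55138) ≈ 234.81)
sqrt(Y(o(18)) + X) = sqrt(-625 + sqrt(55138))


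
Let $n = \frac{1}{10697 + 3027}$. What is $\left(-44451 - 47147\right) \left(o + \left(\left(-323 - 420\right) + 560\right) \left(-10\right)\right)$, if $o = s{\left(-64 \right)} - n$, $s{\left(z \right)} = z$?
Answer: $- \frac{1110011264817}{6862} \approx -1.6176 \cdot 10^{8}$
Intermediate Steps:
$n = \frac{1}{13724} \approx 7.2865 \cdot 10^{-5}$
$o = - \frac{878337}{13724}$ ($o = -64 - \frac{1}{13724} = - \frac{878337}{13724} \approx -64.0$)
$\left(-44451 - 47147\right) \left(o + \left(\left(-323 - 420\right) + 560\right) \left(-10\right)\right) = \left(-44451 - 47147\right) \left(- \frac{878337}{13724} + \left(\left(-323 - 420\right) + 560\right) \left(-10\right)\right) = - 91598 \left(- \frac{878337}{13724} + \left(\left(-323 - 420\right) + 560\right) \left(-10\right)\right) = - 91598 \left(- \frac{878337}{13724} + \left(-743 + 560\right) \left(-10\right)\right) = - 91598 \left(- \frac{878337}{13724} - -1830\right) = - 91598 \left(- \frac{878337}{13724} + 1830\right) = \left(-91598\right) \frac{24236583}{13724} = - \frac{1110011264817}{6862}$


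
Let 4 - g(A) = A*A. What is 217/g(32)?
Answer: -217/1020 ≈ -0.21275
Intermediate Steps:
g(A) = 4 - A**2 (g(A) = 4 - A*A = 4 - A**2)
217/g(32) = 217/(4 - 1*32**2) = 217/(4 - 1*1024) = 217/(4 - 1024) = 217/(-1020) = 217*(-1/1020) = -217/1020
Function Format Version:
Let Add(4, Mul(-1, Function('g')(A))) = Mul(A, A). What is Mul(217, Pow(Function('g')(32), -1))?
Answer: Rational(-217, 1020) ≈ -0.21275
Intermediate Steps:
Function('g')(A) = Add(4, Mul(-1, Pow(A, 2))) (Function('g')(A) = Add(4, Mul(-1, Mul(A, A))) = Add(4, Mul(-1, Pow(A, 2))))
Mul(217, Pow(Function('g')(32), -1)) = Mul(217, Pow(Add(4, Mul(-1, Pow(32, 2))), -1)) = Mul(217, Pow(Add(4, Mul(-1, 1024)), -1)) = Mul(217, Pow(Add(4, -1024), -1)) = Mul(217, Pow(-1020, -1)) = Mul(217, Rational(-1, 1020)) = Rational(-217, 1020)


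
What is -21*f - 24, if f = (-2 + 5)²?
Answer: -213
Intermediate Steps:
f = 9 (f = 3² = 9)
-21*f - 24 = -21*9 - 24 = -189 - 24 = -213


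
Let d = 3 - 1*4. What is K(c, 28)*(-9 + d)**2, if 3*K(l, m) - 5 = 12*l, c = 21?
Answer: 25700/3 ≈ 8566.7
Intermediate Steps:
K(l, m) = 5/3 + 4*l (K(l, m) = 5/3 + (12*l)/3 = 5/3 + 4*l)
d = -1 (d = 3 - 4 = -1)
K(c, 28)*(-9 + d)**2 = (5/3 + 4*21)*(-9 - 1)**2 = (5/3 + 84)*(-10)**2 = (257/3)*100 = 25700/3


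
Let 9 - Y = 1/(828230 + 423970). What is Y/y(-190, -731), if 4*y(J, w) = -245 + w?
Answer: -11269799/305536800 ≈ -0.036885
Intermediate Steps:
y(J, w) = -245/4 + w/4 (y(J, w) = (-245 + w)/4 = -245/4 + w/4)
Y = 11269799/1252200 (Y = 9 - 1/(828230 + 423970) = 9 - 1/1252200 = 11269799/1252200 ≈ 9.0000)
Y/y(-190, -731) = 11269799/(1252200*(-245/4 + (1/4)*(-731))) = 11269799/(1252200*(-245/4 - 731/4)) = (11269799/1252200)/(-244) = (11269799/1252200)*(-1/244) = -11269799/305536800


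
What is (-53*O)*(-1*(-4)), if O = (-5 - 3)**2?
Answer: -13568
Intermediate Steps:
O = 64 (O = (-8)**2 = 64)
(-53*O)*(-1*(-4)) = (-53*64)*(-1*(-4)) = -3392*4 = -13568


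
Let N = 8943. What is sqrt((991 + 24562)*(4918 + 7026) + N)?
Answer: 5*sqrt(12208559) ≈ 17470.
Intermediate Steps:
sqrt((991 + 24562)*(4918 + 7026) + N) = sqrt((991 + 24562)*(4918 + 7026) + 8943) = sqrt(25553*11944 + 8943) = sqrt(305205032 + 8943) = sqrt(305213975) = 5*sqrt(12208559)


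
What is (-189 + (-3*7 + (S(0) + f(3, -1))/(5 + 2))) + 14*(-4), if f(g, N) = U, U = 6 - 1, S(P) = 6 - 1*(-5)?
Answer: -1846/7 ≈ -263.71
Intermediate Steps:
S(P) = 11 (S(P) = 6 + 5 = 11)
U = 5
f(g, N) = 5
(-189 + (-3*7 + (S(0) + f(3, -1))/(5 + 2))) + 14*(-4) = (-189 + (-3*7 + (11 + 5)/(5 + 2))) + 14*(-4) = (-189 + (-21 + 16/7)) - 56 = (-189 - 131/7) - 56 = -1454/7 - 56 = -1846/7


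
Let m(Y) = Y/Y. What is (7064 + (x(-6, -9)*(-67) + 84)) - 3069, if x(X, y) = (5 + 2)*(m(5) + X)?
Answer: 6424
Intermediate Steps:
m(Y) = 1
x(X, y) = 7 + 7*X (x(X, y) = (5 + 2)*(1 + X) = 7*(1 + X) = 7 + 7*X)
(7064 + (x(-6, -9)*(-67) + 84)) - 3069 = (7064 + ((7 + 7*(-6))*(-67) + 84)) - 3069 = (7064 + ((7 - 42)*(-67) + 84)) - 3069 = (7064 + (-35*(-67) + 84)) - 3069 = (7064 + (2345 + 84)) - 3069 = (7064 + 2429) - 3069 = 9493 - 3069 = 6424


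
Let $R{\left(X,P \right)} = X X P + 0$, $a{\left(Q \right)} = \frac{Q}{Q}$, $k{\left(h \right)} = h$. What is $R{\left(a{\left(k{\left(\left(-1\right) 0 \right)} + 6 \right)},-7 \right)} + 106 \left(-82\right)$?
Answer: $-8699$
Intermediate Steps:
$a{\left(Q \right)} = 1$
$R{\left(X,P \right)} = P X^{2}$ ($R{\left(X,P \right)} = X^{2} P + 0 = P X^{2} + 0 = P X^{2}$)
$R{\left(a{\left(k{\left(\left(-1\right) 0 \right)} + 6 \right)},-7 \right)} + 106 \left(-82\right) = - 7 \cdot 1^{2} + 106 \left(-82\right) = \left(-7\right) 1 - 8692 = -7 - 8692 = -8699$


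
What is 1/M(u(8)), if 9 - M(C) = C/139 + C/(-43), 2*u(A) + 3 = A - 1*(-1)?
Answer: 5977/54081 ≈ 0.11052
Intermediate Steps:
u(A) = -1 + A/2 (u(A) = -3/2 + (A - 1*(-1))/2 = -3/2 + (A + 1)/2 = -3/2 + (1 + A)/2 = -3/2 + (½ + A/2) = -1 + A/2)
M(C) = 9 + 96*C/5977 (M(C) = 9 - (C/139 + C/(-43)) = 9 - (C*(1/139) + C*(-1/43)) = 9 - (C/139 - C/43) = 9 - (-96)*C/5977 = 9 + 96*C/5977)
1/M(u(8)) = 1/(9 + 96*(-1 + (½)*8)/5977) = 1/(9 + 96*(-1 + 4)/5977) = 1/(9 + (96/5977)*3) = 1/(9 + 288/5977) = 1/(54081/5977) = 5977/54081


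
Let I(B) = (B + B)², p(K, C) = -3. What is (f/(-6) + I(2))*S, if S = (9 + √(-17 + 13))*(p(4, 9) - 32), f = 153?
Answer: 5985/2 + 665*I ≈ 2992.5 + 665.0*I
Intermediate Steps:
S = -315 - 70*I (S = (9 + √(-17 + 13))*(-3 - 32) = (9 + √(-4))*(-35) = (9 + 2*I)*(-35) = -315 - 70*I ≈ -315.0 - 70.0*I)
I(B) = 4*B² (I(B) = (2*B)² = 4*B²)
(f/(-6) + I(2))*S = (153/(-6) + 4*2²)*(-315 - 70*I) = (153*(-⅙) + 4*4)*(-315 - 70*I) = (-51/2 + 16)*(-315 - 70*I) = -19*(-315 - 70*I)/2 = 5985/2 + 665*I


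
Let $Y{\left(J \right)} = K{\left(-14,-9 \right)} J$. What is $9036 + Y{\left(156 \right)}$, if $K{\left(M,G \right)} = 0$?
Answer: $9036$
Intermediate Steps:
$Y{\left(J \right)} = 0$ ($Y{\left(J \right)} = 0 J = 0$)
$9036 + Y{\left(156 \right)} = 9036 + 0 = 9036$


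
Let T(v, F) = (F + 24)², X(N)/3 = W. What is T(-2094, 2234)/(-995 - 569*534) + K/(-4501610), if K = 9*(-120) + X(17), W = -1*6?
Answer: -11475705986311/686137647005 ≈ -16.725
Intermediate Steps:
W = -6
X(N) = -18 (X(N) = 3*(-6) = -18)
T(v, F) = (24 + F)²
K = -1098 (K = 9*(-120) - 18 = -1080 - 18 = -1098)
T(-2094, 2234)/(-995 - 569*534) + K/(-4501610) = (24 + 2234)²/(-995 - 569*534) - 1098/(-4501610) = 2258²/(-995 - 303846) - 1098*(-1/4501610) = 5098564/(-304841) + 549/2250805 = 5098564*(-1/304841) + 549/2250805 = -5098564/304841 + 549/2250805 = -11475705986311/686137647005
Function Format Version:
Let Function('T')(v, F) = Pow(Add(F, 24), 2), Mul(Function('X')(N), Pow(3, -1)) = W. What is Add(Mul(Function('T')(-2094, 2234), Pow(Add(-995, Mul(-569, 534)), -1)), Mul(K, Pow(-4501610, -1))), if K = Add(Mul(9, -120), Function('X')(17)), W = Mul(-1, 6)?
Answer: Rational(-11475705986311, 686137647005) ≈ -16.725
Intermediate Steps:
W = -6
Function('X')(N) = -18 (Function('X')(N) = Mul(3, -6) = -18)
Function('T')(v, F) = Pow(Add(24, F), 2)
K = -1098 (K = Add(Mul(9, -120), -18) = Add(-1080, -18) = -1098)
Add(Mul(Function('T')(-2094, 2234), Pow(Add(-995, Mul(-569, 534)), -1)), Mul(K, Pow(-4501610, -1))) = Add(Mul(Pow(Add(24, 2234), 2), Pow(Add(-995, Mul(-569, 534)), -1)), Mul(-1098, Pow(-4501610, -1))) = Add(Mul(Pow(2258, 2), Pow(Add(-995, -303846), -1)), Mul(-1098, Rational(-1, 4501610))) = Add(Mul(5098564, Pow(-304841, -1)), Rational(549, 2250805)) = Add(Mul(5098564, Rational(-1, 304841)), Rational(549, 2250805)) = Add(Rational(-5098564, 304841), Rational(549, 2250805)) = Rational(-11475705986311, 686137647005)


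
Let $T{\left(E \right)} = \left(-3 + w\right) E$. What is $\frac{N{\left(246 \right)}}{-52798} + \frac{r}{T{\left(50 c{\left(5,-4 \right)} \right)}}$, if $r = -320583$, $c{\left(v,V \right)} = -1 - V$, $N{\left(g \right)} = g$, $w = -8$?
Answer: $\frac{2820955889}{14519450} \approx 194.29$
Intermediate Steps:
$T{\left(E \right)} = - 11 E$ ($T{\left(E \right)} = \left(-3 - 8\right) E = - 11 E$)
$\frac{N{\left(246 \right)}}{-52798} + \frac{r}{T{\left(50 c{\left(5,-4 \right)} \right)}} = \frac{246}{-52798} - \frac{320583}{\left(-11\right) 50 \left(-1 - -4\right)} = 246 \left(- \frac{1}{52798}\right) - \frac{320583}{\left(-11\right) 50 \left(-1 + 4\right)} = - \frac{123}{26399} - \frac{320583}{\left(-11\right) 50 \cdot 3} = - \frac{123}{26399} - \frac{320583}{\left(-11\right) 150} = - \frac{123}{26399} - \frac{320583}{-1650} = - \frac{123}{26399} - - \frac{106861}{550} = - \frac{123}{26399} + \frac{106861}{550} = \frac{2820955889}{14519450}$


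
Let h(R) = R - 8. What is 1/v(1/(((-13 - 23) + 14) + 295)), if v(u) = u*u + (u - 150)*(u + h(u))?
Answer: 24843/29783573 ≈ 0.00083412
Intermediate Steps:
h(R) = -8 + R
v(u) = u**2 + (-150 + u)*(-8 + 2*u) (v(u) = u*u + (u - 150)*(u + (-8 + u)) = u**2 + (-150 + u)*(-8 + 2*u))
1/v(1/(((-13 - 23) + 14) + 295)) = 1/(1200 - 308/(((-13 - 23) + 14) + 295) + 3*(1/(((-13 - 23) + 14) + 295))**2) = 1/(1200 - 308/((-36 + 14) + 295) + 3*(1/((-36 + 14) + 295))**2) = 1/(1200 - 308/(-22 + 295) + 3*(1/(-22 + 295))**2) = 1/(1200 - 308/273 + 3*(1/273)**2) = 1/(1200 - 308*1/273 + 3*(1/273)**2) = 1/(1200 - 44/39 + 3*(1/74529)) = 1/(1200 - 44/39 + 1/24843) = 1/(29783573/24843) = 24843/29783573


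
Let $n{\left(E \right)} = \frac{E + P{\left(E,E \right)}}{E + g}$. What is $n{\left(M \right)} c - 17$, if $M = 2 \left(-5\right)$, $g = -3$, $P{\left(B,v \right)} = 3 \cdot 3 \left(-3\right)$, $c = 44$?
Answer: $\frac{1407}{13} \approx 108.23$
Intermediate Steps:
$P{\left(B,v \right)} = -27$ ($P{\left(B,v \right)} = 9 \left(-3\right) = -27$)
$M = -10$
$n{\left(E \right)} = \frac{-27 + E}{-3 + E}$ ($n{\left(E \right)} = \frac{E - 27}{E - 3} = \frac{-27 + E}{-3 + E}$)
$n{\left(M \right)} c - 17 = \frac{-27 - 10}{-3 - 10} \cdot 44 - 17 = \frac{1}{-13} \left(-37\right) 44 - 17 = \left(- \frac{1}{13}\right) \left(-37\right) 44 - 17 = \frac{37}{13} \cdot 44 - 17 = \frac{1628}{13} - 17 = \frac{1407}{13}$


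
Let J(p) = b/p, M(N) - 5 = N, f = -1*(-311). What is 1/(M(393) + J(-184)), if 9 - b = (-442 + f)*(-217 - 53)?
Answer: 184/108593 ≈ 0.0016944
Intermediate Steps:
f = 311
M(N) = 5 + N
b = -35361 (b = 9 - (-442 + 311)*(-217 - 53) = 9 - (-131)*(-270) = 9 - 1*35370 = 9 - 35370 = -35361)
J(p) = -35361/p
1/(M(393) + J(-184)) = 1/((5 + 393) - 35361/(-184)) = 1/(398 - 35361*(-1/184)) = 1/(398 + 35361/184) = 1/(108593/184) = 184/108593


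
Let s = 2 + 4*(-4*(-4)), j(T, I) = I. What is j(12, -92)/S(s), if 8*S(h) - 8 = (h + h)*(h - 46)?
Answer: -92/331 ≈ -0.27795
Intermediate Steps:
s = 66 (s = 2 + 4*16 = 2 + 64 = 66)
S(h) = 1 + h*(-46 + h)/4 (S(h) = 1 + ((h + h)*(h - 46))/8 = 1 + ((2*h)*(-46 + h))/8 = 1 + (2*h*(-46 + h))/8 = 1 + h*(-46 + h)/4)
j(12, -92)/S(s) = -92/(1 - 23/2*66 + (¼)*66²) = -92/(1 - 759 + (¼)*4356) = -92/(1 - 759 + 1089) = -92/331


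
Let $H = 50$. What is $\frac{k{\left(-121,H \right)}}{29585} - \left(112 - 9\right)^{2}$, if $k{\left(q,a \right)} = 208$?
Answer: $- \frac{313867057}{29585} \approx -10609.0$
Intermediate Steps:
$\frac{k{\left(-121,H \right)}}{29585} - \left(112 - 9\right)^{2} = \frac{208}{29585} - \left(112 - 9\right)^{2} = 208 \cdot \frac{1}{29585} - \left(112 - 9\right)^{2} = \frac{208}{29585} - 103^{2} = \frac{208}{29585} - 10609 = - \frac{313867057}{29585}$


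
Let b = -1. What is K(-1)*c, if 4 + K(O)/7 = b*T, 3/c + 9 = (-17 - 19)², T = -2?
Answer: -14/429 ≈ -0.032634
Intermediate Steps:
c = 1/429 (c = 3/(-9 + (-17 - 19)²) = 3/(-9 + (-36)²) = 3/(-9 + 1296) = 3/1287 = 3*(1/1287) = 1/429 ≈ 0.0023310)
K(O) = -14 (K(O) = -28 + 7*(-1*(-2)) = -28 + 7*2 = -28 + 14 = -14)
K(-1)*c = -14*1/429 = -14/429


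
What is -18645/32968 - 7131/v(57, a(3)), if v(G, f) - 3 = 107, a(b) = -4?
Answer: -118572879/1813240 ≈ -65.393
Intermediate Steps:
v(G, f) = 110 (v(G, f) = 3 + 107 = 110)
-18645/32968 - 7131/v(57, a(3)) = -18645/32968 - 7131/110 = -118572879/1813240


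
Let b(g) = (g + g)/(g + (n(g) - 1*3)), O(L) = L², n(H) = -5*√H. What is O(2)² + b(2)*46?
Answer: 968/49 - 920*√2/49 ≈ -6.7975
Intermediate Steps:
b(g) = 2*g/(-3 + g - 5*√g) (b(g) = (g + g)/(g + (-5*√g - 1*3)) = (2*g)/(g + (-5*√g - 3)) = (2*g)/(g + (-3 - 5*√g)) = (2*g)/(-3 + g - 5*√g) = 2*g/(-3 + g - 5*√g))
O(2)² + b(2)*46 = (2²)² + (2*2/(-3 + 2 - 5*√2))*46 = 4² + (2*2/(-1 - 5*√2))*46 = 16 + (4/(-1 - 5*√2))*46 = 16 + 184/(-1 - 5*√2)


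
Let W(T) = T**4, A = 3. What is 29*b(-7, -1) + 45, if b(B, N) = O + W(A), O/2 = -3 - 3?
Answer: 2046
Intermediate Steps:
O = -12 (O = 2*(-3 - 3) = 2*(-6) = -12)
b(B, N) = 69 (b(B, N) = -12 + 3**4 = -12 + 81 = 69)
29*b(-7, -1) + 45 = 29*69 + 45 = 2001 + 45 = 2046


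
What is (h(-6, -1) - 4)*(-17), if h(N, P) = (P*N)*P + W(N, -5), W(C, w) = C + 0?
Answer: 272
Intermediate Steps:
W(C, w) = C
h(N, P) = N + N*P² (h(N, P) = (P*N)*P + N = (N*P)*P + N = N*P² + N = N + N*P²)
(h(-6, -1) - 4)*(-17) = (-6*(1 + (-1)²) - 4)*(-17) = (-6*(1 + 1) - 4)*(-17) = (-6*2 - 4)*(-17) = (-12 - 4)*(-17) = -16*(-17) = 272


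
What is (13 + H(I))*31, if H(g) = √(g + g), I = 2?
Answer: 465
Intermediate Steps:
H(g) = √2*√g (H(g) = √(2*g) = √2*√g)
(13 + H(I))*31 = (13 + √2*√2)*31 = (13 + 2)*31 = 15*31 = 465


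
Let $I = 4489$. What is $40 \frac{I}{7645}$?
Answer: $\frac{35912}{1529} \approx 23.487$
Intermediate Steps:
$40 \frac{I}{7645} = 40 \cdot \frac{4489}{7645} = \frac{35912}{1529}$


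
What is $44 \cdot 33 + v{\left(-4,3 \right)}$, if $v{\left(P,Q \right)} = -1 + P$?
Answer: $1447$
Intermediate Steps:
$44 \cdot 33 + v{\left(-4,3 \right)} = 44 \cdot 33 - 5 = 1452 - 5 = 1447$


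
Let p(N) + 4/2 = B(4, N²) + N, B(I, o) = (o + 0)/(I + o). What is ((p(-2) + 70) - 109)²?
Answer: 7225/4 ≈ 1806.3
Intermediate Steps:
B(I, o) = o/(I + o)
p(N) = -2 + N + N²/(4 + N²) (p(N) = -2 + (N²/(4 + N²) + N) = -2 + (N + N²/(4 + N²)) = -2 + N + N²/(4 + N²))
((p(-2) + 70) - 109)² = ((((-2)² + (-2 - 2)*(4 + (-2)²))/(4 + (-2)²) + 70) - 109)² = (((4 - 4*(4 + 4))/(4 + 4) + 70) - 109)² = (((4 - 4*8)/8 + 70) - 109)² = (((4 - 32)/8 + 70) - 109)² = (((⅛)*(-28) + 70) - 109)² = ((-7/2 + 70) - 109)² = (133/2 - 109)² = (-85/2)² = 7225/4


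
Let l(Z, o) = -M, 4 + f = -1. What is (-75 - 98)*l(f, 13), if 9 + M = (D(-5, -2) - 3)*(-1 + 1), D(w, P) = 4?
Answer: -1557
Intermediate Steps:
f = -5 (f = -4 - 1 = -5)
M = -9 (M = -9 + (4 - 3)*(-1 + 1) = -9 + 1*0 = -9 + 0 = -9)
l(Z, o) = 9 (l(Z, o) = -1*(-9) = 9)
(-75 - 98)*l(f, 13) = (-75 - 98)*9 = -173*9 = -1557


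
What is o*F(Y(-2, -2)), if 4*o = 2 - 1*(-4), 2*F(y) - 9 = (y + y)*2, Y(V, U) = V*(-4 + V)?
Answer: 171/4 ≈ 42.750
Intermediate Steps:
F(y) = 9/2 + 2*y (F(y) = 9/2 + ((y + y)*2)/2 = 9/2 + ((2*y)*2)/2 = 9/2 + (4*y)/2 = 9/2 + 2*y)
o = 3/2 (o = (2 - 1*(-4))/4 = (2 + 4)/4 = (¼)*6 = 3/2 ≈ 1.5000)
o*F(Y(-2, -2)) = 3*(9/2 + 2*(-2*(-4 - 2)))/2 = 3*(9/2 + 2*(-2*(-6)))/2 = 3*(9/2 + 2*12)/2 = 3*(9/2 + 24)/2 = (3/2)*(57/2) = 171/4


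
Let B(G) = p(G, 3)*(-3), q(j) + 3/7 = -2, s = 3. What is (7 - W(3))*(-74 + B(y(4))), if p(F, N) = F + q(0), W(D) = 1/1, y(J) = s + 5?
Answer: -3810/7 ≈ -544.29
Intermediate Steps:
q(j) = -17/7 (q(j) = -3/7 - 2 = -17/7)
y(J) = 8 (y(J) = 3 + 5 = 8)
W(D) = 1 (W(D) = 1*1 = 1)
p(F, N) = -17/7 + F (p(F, N) = F - 17/7 = -17/7 + F)
B(G) = 51/7 - 3*G (B(G) = (-17/7 + G)*(-3) = 51/7 - 3*G)
(7 - W(3))*(-74 + B(y(4))) = (7 - 1*1)*(-74 + (51/7 - 3*8)) = (7 - 1)*(-74 + (51/7 - 24)) = 6*(-74 - 117/7) = 6*(-635/7) = -3810/7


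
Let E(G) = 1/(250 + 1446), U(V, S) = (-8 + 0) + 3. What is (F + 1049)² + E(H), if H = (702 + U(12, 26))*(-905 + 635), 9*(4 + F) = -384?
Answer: 15335315113/15264 ≈ 1.0047e+6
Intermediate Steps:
F = -140/3 (F = -4 + (⅑)*(-384) = -4 - 128/3 = -140/3 ≈ -46.667)
U(V, S) = -5 (U(V, S) = -8 + 3 = -5)
H = -188190 (H = (702 - 5)*(-905 + 635) = 697*(-270) = -188190)
E(G) = 1/1696
(F + 1049)² + E(H) = (-140/3 + 1049)² + 1/1696 = (3007/3)² + 1/1696 = 9042049/9 + 1/1696 = 15335315113/15264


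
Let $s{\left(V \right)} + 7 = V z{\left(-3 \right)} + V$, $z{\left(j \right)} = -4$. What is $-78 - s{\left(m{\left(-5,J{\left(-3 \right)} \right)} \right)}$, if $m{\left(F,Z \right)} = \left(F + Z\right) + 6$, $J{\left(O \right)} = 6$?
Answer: $-50$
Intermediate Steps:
$m{\left(F,Z \right)} = 6 + F + Z$
$s{\left(V \right)} = -7 - 3 V$ ($s{\left(V \right)} = -7 + \left(V \left(-4\right) + V\right) = -7 + \left(- 4 V + V\right) = -7 - 3 V$)
$-78 - s{\left(m{\left(-5,J{\left(-3 \right)} \right)} \right)} = -78 - \left(-7 - 3 \left(6 - 5 + 6\right)\right) = -78 - \left(-7 - 21\right) = -78 - -28 = -78 + 28 = -50$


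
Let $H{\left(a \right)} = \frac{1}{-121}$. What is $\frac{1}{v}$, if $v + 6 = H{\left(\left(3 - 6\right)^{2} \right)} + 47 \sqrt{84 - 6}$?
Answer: $\frac{87967}{2522145053} + \frac{688127 \sqrt{78}}{2522145053} \approx 0.0024445$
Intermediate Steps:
$H{\left(a \right)} = - \frac{1}{121}$
$v = - \frac{727}{121} + 47 \sqrt{78}$ ($v = -6 - \left(\frac{1}{121} - 47 \sqrt{84 - 6}\right) = -6 - \left(\frac{1}{121} - 47 \sqrt{78}\right) = - \frac{727}{121} + 47 \sqrt{78} \approx 409.08$)
$\frac{1}{v} = \frac{1}{- \frac{727}{121} + 47 \sqrt{78}}$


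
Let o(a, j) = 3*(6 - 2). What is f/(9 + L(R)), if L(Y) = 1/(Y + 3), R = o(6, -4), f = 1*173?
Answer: 2595/136 ≈ 19.081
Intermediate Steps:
f = 173
o(a, j) = 12 (o(a, j) = 3*4 = 12)
R = 12
L(Y) = 1/(3 + Y)
f/(9 + L(R)) = 173/(9 + 1/(3 + 12)) = 173/(9 + 1/15) = 173/(136/15) = (15/136)*173 = 2595/136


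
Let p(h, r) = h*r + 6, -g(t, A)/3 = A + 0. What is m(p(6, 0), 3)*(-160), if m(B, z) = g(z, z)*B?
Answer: 8640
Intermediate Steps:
g(t, A) = -3*A (g(t, A) = -3*(A + 0) = -3*A)
p(h, r) = 6 + h*r
m(B, z) = -3*B*z (m(B, z) = (-3*z)*B = -3*B*z)
m(p(6, 0), 3)*(-160) = -3*(6 + 6*0)*3*(-160) = -3*(6 + 0)*3*(-160) = -3*6*3*(-160) = -54*(-160) = 8640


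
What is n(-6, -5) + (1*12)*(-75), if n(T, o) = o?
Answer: -905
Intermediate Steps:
n(-6, -5) + (1*12)*(-75) = -5 + (1*12)*(-75) = -5 + 12*(-75) = -5 - 900 = -905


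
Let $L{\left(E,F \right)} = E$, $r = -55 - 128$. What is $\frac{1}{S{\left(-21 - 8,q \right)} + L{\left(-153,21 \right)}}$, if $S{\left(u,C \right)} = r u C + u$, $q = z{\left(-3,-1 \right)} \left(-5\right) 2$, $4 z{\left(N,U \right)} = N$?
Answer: $\frac{2}{79241} \approx 2.5239 \cdot 10^{-5}$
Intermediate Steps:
$z{\left(N,U \right)} = \frac{N}{4}$
$r = -183$ ($r = -55 - 128 = -183$)
$q = \frac{15}{2}$ ($q = \frac{1}{4} \left(-3\right) \left(-5\right) 2 = \left(- \frac{3}{4}\right) \left(-5\right) 2 = \frac{15}{4} \cdot 2 = \frac{15}{2} \approx 7.5$)
$S{\left(u,C \right)} = u - 183 C u$ ($S{\left(u,C \right)} = - 183 u C + u = - 183 C u + u = u - 183 C u$)
$\frac{1}{S{\left(-21 - 8,q \right)} + L{\left(-153,21 \right)}} = \frac{1}{\left(-21 - 8\right) \left(1 - \frac{2745}{2}\right) - 153} = \frac{1}{\left(-29\right) \left(- \frac{2743}{2}\right) - 153} = \frac{1}{\frac{79547}{2} - 153} = \frac{1}{\frac{79241}{2}} = \frac{2}{79241}$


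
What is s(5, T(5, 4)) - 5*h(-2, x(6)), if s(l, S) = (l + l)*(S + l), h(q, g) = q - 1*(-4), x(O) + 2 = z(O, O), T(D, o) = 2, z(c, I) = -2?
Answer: 60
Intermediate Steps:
x(O) = -4 (x(O) = -2 - 2 = -4)
h(q, g) = 4 + q (h(q, g) = q + 4 = 4 + q)
s(l, S) = 2*l*(S + l) (s(l, S) = (2*l)*(S + l) = 2*l*(S + l))
s(5, T(5, 4)) - 5*h(-2, x(6)) = 2*5*(2 + 5) - 5*(4 - 2) = 2*5*7 - 5*2 = 70 - 10 = 60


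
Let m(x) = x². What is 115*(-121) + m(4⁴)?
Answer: 51621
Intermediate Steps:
115*(-121) + m(4⁴) = 115*(-121) + (4⁴)² = -13915 + 256² = -13915 + 65536 = 51621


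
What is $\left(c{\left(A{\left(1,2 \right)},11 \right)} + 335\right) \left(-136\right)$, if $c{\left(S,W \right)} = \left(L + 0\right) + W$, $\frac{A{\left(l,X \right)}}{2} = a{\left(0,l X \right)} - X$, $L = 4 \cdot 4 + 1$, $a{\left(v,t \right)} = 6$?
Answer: $-49368$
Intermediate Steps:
$L = 17$ ($L = 16 + 1 = 17$)
$A{\left(l,X \right)} = 12 - 2 X$ ($A{\left(l,X \right)} = 2 \left(6 - X\right) = 12 - 2 X$)
$c{\left(S,W \right)} = 17 + W$ ($c{\left(S,W \right)} = \left(17 + 0\right) + W = 17 + W$)
$\left(c{\left(A{\left(1,2 \right)},11 \right)} + 335\right) \left(-136\right) = \left(\left(17 + 11\right) + 335\right) \left(-136\right) = \left(28 + 335\right) \left(-136\right) = 363 \left(-136\right) = -49368$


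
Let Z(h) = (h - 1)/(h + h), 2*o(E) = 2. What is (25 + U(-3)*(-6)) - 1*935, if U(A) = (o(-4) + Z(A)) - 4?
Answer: -896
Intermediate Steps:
o(E) = 1 (o(E) = (½)*2 = 1)
Z(h) = (-1 + h)/(2*h) (Z(h) = (-1 + h)/((2*h)) = (-1 + h)*(1/(2*h)) = (-1 + h)/(2*h))
U(A) = -3 + (-1 + A)/(2*A) (U(A) = (1 + (-1 + A)/(2*A)) - 4 = -3 + (-1 + A)/(2*A))
(25 + U(-3)*(-6)) - 1*935 = (25 + ((½)*(-1 - 5*(-3))/(-3))*(-6)) - 1*935 = (25 + ((½)*(-⅓)*(-1 + 15))*(-6)) - 935 = (25 + ((½)*(-⅓)*14)*(-6)) - 935 = (25 - 7/3*(-6)) - 935 = (25 + 14) - 935 = 39 - 935 = -896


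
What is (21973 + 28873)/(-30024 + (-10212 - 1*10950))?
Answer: -25423/25593 ≈ -0.99336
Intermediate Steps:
(21973 + 28873)/(-30024 + (-10212 - 1*10950)) = 50846/(-30024 + (-10212 - 10950)) = 50846/(-30024 - 21162) = 50846/(-51186) = 50846*(-1/51186) = -25423/25593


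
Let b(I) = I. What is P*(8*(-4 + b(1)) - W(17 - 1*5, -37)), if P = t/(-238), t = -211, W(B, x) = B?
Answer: -3798/119 ≈ -31.916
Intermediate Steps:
P = 211/238 (P = -211/(-238) = -211*(-1/238) = 211/238 ≈ 0.88655)
P*(8*(-4 + b(1)) - W(17 - 1*5, -37)) = 211*(8*(-4 + 1) - (17 - 1*5))/238 = 211*(8*(-3) - (17 - 5))/238 = 211*(-24 - 1*12)/238 = 211*(-24 - 12)/238 = (211/238)*(-36) = -3798/119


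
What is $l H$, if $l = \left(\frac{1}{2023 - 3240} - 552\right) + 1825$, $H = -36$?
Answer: $- \frac{55772640}{1217} \approx -45828.0$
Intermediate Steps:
$l = \frac{1549240}{1217}$ ($l = \left(\frac{1}{-1217} - 552\right) + 1825 = \left(- \frac{1}{1217} - 552\right) + 1825 = - \frac{671785}{1217} + 1825 = \frac{1549240}{1217} \approx 1273.0$)
$l H = \frac{1549240}{1217} \left(-36\right) = - \frac{55772640}{1217}$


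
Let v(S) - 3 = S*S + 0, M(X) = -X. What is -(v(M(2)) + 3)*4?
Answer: -40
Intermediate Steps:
v(S) = 3 + S² (v(S) = 3 + (S*S + 0) = 3 + (S² + 0) = 3 + S²)
-(v(M(2)) + 3)*4 = -((3 + (-1*2)²) + 3)*4 = -((3 + (-2)²) + 3)*4 = -((3 + 4) + 3)*4 = -(7 + 3)*4 = -10*4 = -1*40 = -40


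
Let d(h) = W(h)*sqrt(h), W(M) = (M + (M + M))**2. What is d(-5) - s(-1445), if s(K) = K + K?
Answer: 2890 + 225*I*sqrt(5) ≈ 2890.0 + 503.12*I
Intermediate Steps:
W(M) = 9*M**2 (W(M) = (M + 2*M)**2 = (3*M)**2 = 9*M**2)
s(K) = 2*K
d(h) = 9*h**(5/2) (d(h) = (9*h**2)*sqrt(h) = 9*h**(5/2))
d(-5) - s(-1445) = 9*(-5)**(5/2) - 2*(-1445) = 9*(25*I*sqrt(5)) - 1*(-2890) = 225*I*sqrt(5) + 2890 = 2890 + 225*I*sqrt(5)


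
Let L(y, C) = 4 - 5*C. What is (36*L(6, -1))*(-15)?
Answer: -4860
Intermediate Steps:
(36*L(6, -1))*(-15) = (36*(4 - 5*(-1)))*(-15) = (36*(4 + 5))*(-15) = (36*9)*(-15) = 324*(-15) = -4860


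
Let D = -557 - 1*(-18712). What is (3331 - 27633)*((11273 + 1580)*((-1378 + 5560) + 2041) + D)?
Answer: -1944217692948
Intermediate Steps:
D = 18155 (D = -557 + 18712 = 18155)
(3331 - 27633)*((11273 + 1580)*((-1378 + 5560) + 2041) + D) = (3331 - 27633)*((11273 + 1580)*((-1378 + 5560) + 2041) + 18155) = -24302*(12853*(4182 + 2041) + 18155) = -24302*(12853*6223 + 18155) = -24302*(79984219 + 18155) = -24302*80002374 = -1944217692948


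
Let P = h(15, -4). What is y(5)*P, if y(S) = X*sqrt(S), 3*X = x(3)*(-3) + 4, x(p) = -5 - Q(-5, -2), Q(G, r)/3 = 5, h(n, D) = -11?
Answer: -704*sqrt(5)/3 ≈ -524.73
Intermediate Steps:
Q(G, r) = 15 (Q(G, r) = 3*5 = 15)
P = -11
x(p) = -20 (x(p) = -5 - 1*15 = -5 - 15 = -20)
X = 64/3 (X = (-20*(-3) + 4)/3 = (60 + 4)/3 = (1/3)*64 = 64/3 ≈ 21.333)
y(S) = 64*sqrt(S)/3
y(5)*P = (64*sqrt(5)/3)*(-11) = -704*sqrt(5)/3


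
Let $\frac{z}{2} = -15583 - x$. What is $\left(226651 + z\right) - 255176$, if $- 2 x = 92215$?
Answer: $32524$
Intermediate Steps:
$x = - \frac{92215}{2}$ ($x = \left(- \frac{1}{2}\right) 92215 = - \frac{92215}{2} \approx -46108.0$)
$z = 61049$ ($z = 2 \left(-15583 - - \frac{92215}{2}\right) = 2 \left(-15583 + \frac{92215}{2}\right) = 2 \cdot \frac{61049}{2} = 61049$)
$\left(226651 + z\right) - 255176 = \left(226651 + 61049\right) - 255176 = 287700 - 255176 = 32524$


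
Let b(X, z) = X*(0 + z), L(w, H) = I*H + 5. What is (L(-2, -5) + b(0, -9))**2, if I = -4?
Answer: 625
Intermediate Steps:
L(w, H) = 5 - 4*H (L(w, H) = -4*H + 5 = 5 - 4*H)
b(X, z) = X*z
(L(-2, -5) + b(0, -9))**2 = ((5 - 4*(-5)) + 0*(-9))**2 = ((5 + 20) + 0)**2 = (25 + 0)**2 = 25**2 = 625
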